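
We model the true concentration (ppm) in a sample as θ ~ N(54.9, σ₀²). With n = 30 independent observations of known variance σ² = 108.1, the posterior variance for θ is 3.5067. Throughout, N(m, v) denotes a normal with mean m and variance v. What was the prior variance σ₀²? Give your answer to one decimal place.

σ₀² = 130.8

For the Normal–Normal model with known σ², precisions add: τ_n = τ₀ + n/σ².
So 1/σ₀² = 1/3.5067 − 30/108.1 = 0.285168 − 0.277521 = 0.007647.
Hence σ₀² = 1/0.007647 ≈ 130.8.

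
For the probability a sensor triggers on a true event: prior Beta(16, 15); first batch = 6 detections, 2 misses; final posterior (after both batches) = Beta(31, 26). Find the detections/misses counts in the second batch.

Sequential conjugate updates are equivalent to a single update on the pooled data, so total successes = posterior α − prior α and total failures = posterior β − prior β.
Total across both batches: 31−16=15 detections, 26−15=11 misses.
Subtract the first batch: 15−6=9 detections and 11−2=9 misses.

9 detections and 9 misses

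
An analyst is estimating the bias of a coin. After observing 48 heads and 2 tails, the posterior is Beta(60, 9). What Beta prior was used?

A Beta(a, b) prior with s successes and f failures in binomial data gives a Beta(a+s, b+f) posterior.
So a = 60 − 48 = 12 and b = 9 − 2 = 7.

Beta(12, 7)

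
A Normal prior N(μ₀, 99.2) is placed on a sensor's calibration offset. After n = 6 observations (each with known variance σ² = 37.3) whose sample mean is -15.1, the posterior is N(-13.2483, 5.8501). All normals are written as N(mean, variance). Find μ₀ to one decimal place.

μ₀ = 16.3

With known observation variance, the Normal–Normal posterior has precision τ_n = τ₀ + n/σ² and mean μ_n = (τ₀μ₀ + (n/σ²)x̄)/τ_n.
Here τ₀ = 1/99.2 = 0.010081 and τ_data = 6/37.3 = 0.160858, so τ_n = 0.170939.
Rearranging for μ₀: μ₀ = (μ_n·τ_n − τ_data·x̄)/τ₀ = (-13.2483·0.170939 − 0.160858·-15.1) / 0.010081 = 0.164305/0.010081 ≈ 16.3.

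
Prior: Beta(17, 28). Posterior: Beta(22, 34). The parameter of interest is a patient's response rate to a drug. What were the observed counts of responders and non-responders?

5 responders and 6 non-responders

A Beta(a, b) prior with s successes and f failures in binomial data gives a Beta(a+s, b+f) posterior.
Match parameters: s=22−17=5, f=34−28=6.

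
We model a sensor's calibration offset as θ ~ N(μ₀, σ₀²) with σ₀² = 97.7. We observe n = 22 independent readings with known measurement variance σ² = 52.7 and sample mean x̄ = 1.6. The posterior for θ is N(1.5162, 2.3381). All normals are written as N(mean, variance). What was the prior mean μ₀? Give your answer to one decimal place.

μ₀ = -1.9

The posterior mean is a precision-weighted average: μ_n = (τ₀μ₀ + τ_data·x̄)/(τ₀+τ_data), with τ₀=1/σ₀² and τ_data=n/σ².
Here τ₀ = 1/97.7 = 0.010235 and τ_data = 22/52.7 = 0.417457, so τ_n = 0.427692.
Rearranging for μ₀: μ₀ = (μ_n·τ_n − τ_data·x̄)/τ₀ = (1.5162·0.427692 − 0.417457·1.6) / 0.010235 = -0.019465/0.010235 ≈ -1.9.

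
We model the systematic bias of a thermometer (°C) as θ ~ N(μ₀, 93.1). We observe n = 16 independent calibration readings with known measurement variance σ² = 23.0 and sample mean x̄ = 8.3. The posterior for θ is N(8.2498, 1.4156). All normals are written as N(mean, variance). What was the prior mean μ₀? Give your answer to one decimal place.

The posterior mean is a precision-weighted average: μ_n = (τ₀μ₀ + τ_data·x̄)/(τ₀+τ_data), with τ₀=1/σ₀² and τ_data=n/σ².
Here τ₀ = 1/93.1 = 0.010741 and τ_data = 16/23.0 = 0.695652, so τ_n = 0.706393.
Rearranging for μ₀: μ₀ = (μ_n·τ_n − τ_data·x̄)/τ₀ = (8.2498·0.706393 − 0.695652·8.3) / 0.010741 = 0.053689/0.010741 ≈ 5.0.

μ₀ = 5.0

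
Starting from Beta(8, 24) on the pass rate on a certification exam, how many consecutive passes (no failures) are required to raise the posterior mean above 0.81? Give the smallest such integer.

k = 95

After k passes and 0 failures the posterior is Beta(8+k, 24), with mean (8+k)/(8+24+k).
Set (8+k)/(32+k) > 0.81 and solve: k > (0.81·32 − 8)/(1 − 0.81) = 94.316.
The smallest integer exceeding 94.316 is 95.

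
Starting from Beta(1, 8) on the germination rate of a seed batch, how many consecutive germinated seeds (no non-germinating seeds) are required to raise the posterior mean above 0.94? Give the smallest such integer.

k = 125

After k germinated seeds and 0 non-germinating seeds the posterior is Beta(1+k, 8), with mean (1+k)/(1+8+k).
Set (1+k)/(9+k) > 0.94 and solve: k > (0.94·9 − 1)/(1 − 0.94) = 124.333.
The smallest integer exceeding 124.333 is 125, and checking k=125: (126)/(134) = 0.9403 > 0.94.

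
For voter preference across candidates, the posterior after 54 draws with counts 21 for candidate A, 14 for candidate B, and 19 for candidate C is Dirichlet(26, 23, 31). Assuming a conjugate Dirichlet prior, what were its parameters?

Dirichlet(5, 9, 12)

For a Dirichlet(α) prior with multinomial counts c, the posterior is Dirichlet(α + c) componentwise.
Subtract each count from the matching posterior parameter: 26−21=5, 23−14=9, 31−19=12.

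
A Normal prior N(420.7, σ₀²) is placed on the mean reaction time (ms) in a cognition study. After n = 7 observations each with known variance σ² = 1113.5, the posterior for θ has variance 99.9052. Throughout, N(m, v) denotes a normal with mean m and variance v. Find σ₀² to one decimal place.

σ₀² = 268.6

Posterior precision equals prior precision plus data precision: 1/σ_n² = 1/σ₀² + n/σ².
So 1/σ₀² = 1/99.9052 − 7/1113.5 = 0.010009 − 0.006286 = 0.003723.
Hence σ₀² = 1/0.003723 ≈ 268.6.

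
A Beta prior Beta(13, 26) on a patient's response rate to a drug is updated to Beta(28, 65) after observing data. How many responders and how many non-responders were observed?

15 responders and 39 non-responders

A Beta(a, b) prior with s successes and f failures in binomial data gives a Beta(a+s, b+f) posterior.
Match parameters: s=28−13=15, f=65−26=39.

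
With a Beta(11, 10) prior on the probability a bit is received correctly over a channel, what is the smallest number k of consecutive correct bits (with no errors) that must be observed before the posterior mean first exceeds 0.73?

k = 17

After k correct bits and 0 errors the posterior is Beta(11+k, 10), with mean (11+k)/(11+10+k).
Set (11+k)/(21+k) > 0.73 and solve: k > (0.73·21 − 11)/(1 − 0.73) = 16.037.
The smallest integer exceeding 16.037 is 17, and checking k=17: (28)/(38) = 0.7368 > 0.73.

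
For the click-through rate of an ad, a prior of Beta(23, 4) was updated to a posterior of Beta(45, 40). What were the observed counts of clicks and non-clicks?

Beta is conjugate to the binomial likelihood: posterior = Beta(α+s, β+f).
So s = 45 − 23 = 22 and f = 40 − 4 = 36.

22 clicks and 36 non-clicks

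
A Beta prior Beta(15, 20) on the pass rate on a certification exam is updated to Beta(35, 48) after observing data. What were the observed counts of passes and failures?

20 passes and 28 failures

Under Beta–binomial conjugacy the posterior parameters are (a+s, b+f).
Match parameters: s=35−15=20, f=48−20=28.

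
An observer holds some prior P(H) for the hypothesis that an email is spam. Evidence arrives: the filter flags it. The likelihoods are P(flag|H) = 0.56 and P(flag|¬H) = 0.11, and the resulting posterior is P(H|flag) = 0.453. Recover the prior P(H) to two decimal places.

P(H) = 0.14

Bayes' rule in odds form gives O(H|E) = O(H)·[P(E|H)/P(E|¬H)], hence O(H) = O(H|E)/LR.
Posterior odds = 0.453/(1−0.453) = 0.8282. LR = 0.56/0.11 = 5.0909.
Prior odds = 0.8282/5.0909 = 0.1627, so P(H) = 0.1627/(1+0.1627) ≈ 0.14.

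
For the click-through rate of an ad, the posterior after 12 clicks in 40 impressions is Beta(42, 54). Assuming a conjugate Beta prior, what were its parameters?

Under Beta–binomial conjugacy the posterior parameters are (α+s, β+f).
So α = 42 − 12 = 30 and β = 54 − 28 = 26.

Beta(30, 26)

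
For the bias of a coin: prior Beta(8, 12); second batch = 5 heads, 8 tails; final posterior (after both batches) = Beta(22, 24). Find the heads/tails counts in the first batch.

9 heads and 4 tails

Sequential conjugate updates are equivalent to a single update on the pooled data, so total successes = posterior α − prior α and total failures = posterior β − prior β.
Total across both batches: 22−8=14 heads, 24−12=12 tails.
Subtract the second batch: 14−5=9 heads and 12−8=4 tails.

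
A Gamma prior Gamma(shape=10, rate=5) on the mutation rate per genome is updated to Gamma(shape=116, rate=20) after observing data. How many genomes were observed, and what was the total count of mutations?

Gamma–Poisson conjugacy: posterior shape = α + Σxᵢ, posterior rate = β + n.
Matching: Σxᵢ = 116 − 10 = 106 and n = 20 − 5 = 15.

n = 15 genomes with total 106 mutations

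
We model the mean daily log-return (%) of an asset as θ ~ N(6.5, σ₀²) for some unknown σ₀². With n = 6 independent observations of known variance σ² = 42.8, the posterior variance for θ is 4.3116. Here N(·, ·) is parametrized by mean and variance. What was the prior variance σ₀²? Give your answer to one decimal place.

Posterior precision equals prior precision plus data precision: 1/σ_n² = 1/σ₀² + n/σ².
So 1/σ₀² = 1/4.3116 − 6/42.8 = 0.231932 − 0.140187 = 0.091745.
Hence σ₀² = 1/0.091745 ≈ 10.9.

σ₀² = 10.9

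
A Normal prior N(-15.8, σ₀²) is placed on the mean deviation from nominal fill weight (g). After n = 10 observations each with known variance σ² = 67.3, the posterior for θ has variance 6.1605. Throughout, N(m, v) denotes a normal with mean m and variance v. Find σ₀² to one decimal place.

For the Normal–Normal model with known σ², precisions add: τ_n = τ₀ + n/σ².
So 1/σ₀² = 1/6.1605 − 10/67.3 = 0.162324 − 0.148588 = 0.013736.
Hence σ₀² = 1/0.013736 ≈ 72.8.

σ₀² = 72.8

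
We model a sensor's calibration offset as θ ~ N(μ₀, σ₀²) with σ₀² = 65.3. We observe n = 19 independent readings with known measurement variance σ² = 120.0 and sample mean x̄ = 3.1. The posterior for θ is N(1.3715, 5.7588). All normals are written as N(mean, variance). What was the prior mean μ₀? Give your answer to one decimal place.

μ₀ = -16.5

The posterior mean is a precision-weighted average: μ_n = (τ₀μ₀ + τ_data·x̄)/(τ₀+τ_data), with τ₀=1/σ₀² and τ_data=n/σ².
Here τ₀ = 1/65.3 = 0.015314 and τ_data = 19/120.0 = 0.158333, so τ_n = 0.173647.
Rearranging for μ₀: μ₀ = (μ_n·τ_n − τ_data·x̄)/τ₀ = (1.3715·0.173647 − 0.158333·3.1) / 0.015314 = -0.252675/0.015314 ≈ -16.5.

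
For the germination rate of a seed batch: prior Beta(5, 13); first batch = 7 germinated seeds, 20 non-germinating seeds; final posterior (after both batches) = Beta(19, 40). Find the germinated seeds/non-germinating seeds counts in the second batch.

Sequential conjugate updates are equivalent to a single update on the pooled data, so total successes = posterior α − prior α and total failures = posterior β − prior β.
Total across both batches: 19−5=14 germinated seeds, 40−13=27 non-germinating seeds.
Subtract the first batch: 14−7=7 germinated seeds and 27−20=7 non-germinating seeds.

7 germinated seeds and 7 non-germinating seeds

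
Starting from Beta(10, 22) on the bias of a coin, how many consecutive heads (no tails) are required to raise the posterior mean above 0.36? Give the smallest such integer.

k = 3

After k heads and 0 tails the posterior is Beta(10+k, 22), with mean (10+k)/(10+22+k).
Set (10+k)/(32+k) > 0.36 and solve: k > (0.36·32 − 10)/(1 − 0.36) = 2.375.
The smallest integer exceeding 2.375 is 3.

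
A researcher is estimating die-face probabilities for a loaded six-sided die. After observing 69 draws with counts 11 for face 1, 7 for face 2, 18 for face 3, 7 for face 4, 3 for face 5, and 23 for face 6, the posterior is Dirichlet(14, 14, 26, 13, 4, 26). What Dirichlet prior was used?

Dirichlet(3, 7, 8, 6, 1, 3)

For a Dirichlet(α) prior with multinomial counts c, the posterior is Dirichlet(α + c) componentwise.
Subtract each count from the matching posterior parameter: 14−11=3, 14−7=7, 26−18=8, 13−7=6, 4−3=1, 26−23=3.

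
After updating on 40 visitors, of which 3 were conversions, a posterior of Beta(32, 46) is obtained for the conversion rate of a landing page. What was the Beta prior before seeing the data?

Beta is conjugate to the binomial likelihood: posterior = Beta(α+s, β+f).
Subtract the data counts: 32−3=29, 46−37=9.

Beta(29, 9)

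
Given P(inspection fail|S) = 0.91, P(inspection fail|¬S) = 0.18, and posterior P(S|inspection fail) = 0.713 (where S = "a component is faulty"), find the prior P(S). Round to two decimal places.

P(S) = 0.33

Bayes' rule in odds form gives O(S|E) = O(S)·[P(E|S)/P(E|¬S)], hence O(S) = O(S|E)/LR.
Posterior odds = 0.713/(1−0.713) = 2.4843. LR = 0.91/0.18 = 5.0556.
Prior odds = 2.4843/5.0556 = 0.4914, so P(S) = 0.4914/(1+0.4914) ≈ 0.33.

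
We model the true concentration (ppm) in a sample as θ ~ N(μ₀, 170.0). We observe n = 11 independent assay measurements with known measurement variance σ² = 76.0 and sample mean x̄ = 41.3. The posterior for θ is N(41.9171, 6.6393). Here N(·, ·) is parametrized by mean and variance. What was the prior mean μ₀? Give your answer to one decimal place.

μ₀ = 57.1

The posterior mean is a precision-weighted average: μ_n = (τ₀μ₀ + τ_data·x̄)/(τ₀+τ_data), with τ₀=1/σ₀² and τ_data=n/σ².
Here τ₀ = 1/170.0 = 0.005882 and τ_data = 11/76.0 = 0.144737, so τ_n = 0.150619.
Rearranging for μ₀: μ₀ = (μ_n·τ_n − τ_data·x̄)/τ₀ = (41.9171·0.150619 − 0.144737·41.3) / 0.005882 = 0.335874/0.005882 ≈ 57.1.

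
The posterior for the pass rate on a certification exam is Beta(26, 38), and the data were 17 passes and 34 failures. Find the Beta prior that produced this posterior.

Beta(9, 4)

A Beta(α, β) prior with s successes and f failures in binomial data gives a Beta(α+s, β+f) posterior.
So α = 26 − 17 = 9 and β = 38 − 34 = 4.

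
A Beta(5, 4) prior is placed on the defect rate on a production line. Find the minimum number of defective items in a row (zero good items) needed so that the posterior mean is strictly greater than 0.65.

k = 3

After k defective items and 0 good items the posterior is Beta(5+k, 4), with mean (5+k)/(5+4+k).
Set (5+k)/(9+k) > 0.65 and solve: k > (0.65·9 − 5)/(1 − 0.65) = 2.429.
The smallest integer exceeding 2.429 is 3, and checking k=3: (8)/(12) = 0.6667 > 0.65.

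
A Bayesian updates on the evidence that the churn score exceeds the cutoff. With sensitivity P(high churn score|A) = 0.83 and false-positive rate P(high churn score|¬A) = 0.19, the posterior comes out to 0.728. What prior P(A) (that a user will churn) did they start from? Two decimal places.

Bayes' rule in odds form gives O(A|E) = O(A)·[P(E|A)/P(E|¬A)], hence O(A) = O(A|E)/LR.
Posterior odds = 0.728/(1−0.728) = 2.6765. LR = 0.83/0.19 = 4.3684.
Prior odds = 2.6765/4.3684 = 0.6127, so P(A) = 0.6127/(1+0.6127) ≈ 0.38.

P(A) = 0.38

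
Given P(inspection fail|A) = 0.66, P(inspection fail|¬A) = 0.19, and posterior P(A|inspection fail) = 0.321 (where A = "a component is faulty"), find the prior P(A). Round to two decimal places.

P(A) = 0.12

In odds form, posterior odds = prior odds × likelihood ratio, so prior odds = posterior odds ÷ LR.
Posterior odds = 0.321/(1−0.321) = 0.4728. LR = 0.66/0.19 = 3.4737.
Prior odds = 0.4728/3.4737 = 0.1361, so P(A) = 0.1361/(1+0.1361) ≈ 0.12.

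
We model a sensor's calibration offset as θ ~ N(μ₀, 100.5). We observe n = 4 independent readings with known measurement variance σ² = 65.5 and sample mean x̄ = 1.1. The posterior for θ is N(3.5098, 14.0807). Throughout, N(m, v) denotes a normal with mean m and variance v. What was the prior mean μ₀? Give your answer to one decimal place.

μ₀ = 18.3

The posterior mean is a precision-weighted average: μ_n = (τ₀μ₀ + τ_data·x̄)/(τ₀+τ_data), with τ₀=1/σ₀² and τ_data=n/σ².
Here τ₀ = 1/100.5 = 0.009950 and τ_data = 4/65.5 = 0.061069, so τ_n = 0.071019.
Rearranging for μ₀: μ₀ = (μ_n·τ_n − τ_data·x̄)/τ₀ = (3.5098·0.071019 − 0.061069·1.1) / 0.009950 = 0.182087/0.009950 ≈ 18.3.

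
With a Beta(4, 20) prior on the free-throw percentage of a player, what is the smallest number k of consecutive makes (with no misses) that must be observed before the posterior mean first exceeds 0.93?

After k makes and 0 misses the posterior is Beta(4+k, 20), with mean (4+k)/(4+20+k).
Set (4+k)/(24+k) > 0.93 and solve: k > (0.93·24 − 4)/(1 − 0.93) = 261.714.
The smallest integer exceeding 261.714 is 262.

k = 262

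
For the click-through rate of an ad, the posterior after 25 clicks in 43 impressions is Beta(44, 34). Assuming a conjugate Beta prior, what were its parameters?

Beta(19, 16)

A Beta(α, β) prior with s successes and f failures in binomial data gives a Beta(α+s, β+f) posterior.
So α = 44 − 25 = 19 and β = 34 − 18 = 16.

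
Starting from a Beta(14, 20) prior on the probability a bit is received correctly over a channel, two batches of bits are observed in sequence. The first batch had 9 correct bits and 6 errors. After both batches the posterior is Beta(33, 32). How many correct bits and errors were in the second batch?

10 correct bits and 6 errors

Because Beta–binomial updating is additive in the counts, the combined data contributed (α_post−α_prior, β_post−β_prior) successes and failures.
Total across both batches: 33−14=19 correct bits, 32−20=12 errors.
Subtract the first batch: 19−9=10 correct bits and 12−6=6 errors.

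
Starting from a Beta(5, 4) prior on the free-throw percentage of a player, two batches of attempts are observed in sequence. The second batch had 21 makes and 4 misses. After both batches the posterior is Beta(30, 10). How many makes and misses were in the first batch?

4 makes and 2 misses

Because Beta–binomial updating is additive in the counts, the combined data contributed (α_post−α_prior, β_post−β_prior) successes and failures.
Total across both batches: 30−5=25 makes, 10−4=6 misses.
Subtract the second batch: 25−21=4 makes and 6−4=2 misses.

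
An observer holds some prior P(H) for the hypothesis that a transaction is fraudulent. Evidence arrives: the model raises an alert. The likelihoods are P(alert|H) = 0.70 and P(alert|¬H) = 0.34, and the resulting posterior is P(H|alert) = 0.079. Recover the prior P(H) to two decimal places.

P(H) = 0.04

Bayes' rule in odds form gives O(H|E) = O(H)·[P(E|H)/P(E|¬H)], hence O(H) = O(H|E)/LR.
Posterior odds = 0.079/(1−0.079) = 0.0858. LR = 0.70/0.34 = 2.0588.
Prior odds = 0.0858/2.0588 = 0.0417, so P(H) = 0.0417/(1+0.0417) ≈ 0.04.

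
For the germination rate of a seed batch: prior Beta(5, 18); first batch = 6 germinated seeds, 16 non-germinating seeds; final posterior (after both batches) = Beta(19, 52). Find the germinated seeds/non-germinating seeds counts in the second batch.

Because Beta–binomial updating is additive in the counts, the combined data contributed (α_post−α_prior, β_post−β_prior) successes and failures.
Total across both batches: 19−5=14 germinated seeds, 52−18=34 non-germinating seeds.
Subtract the first batch: 14−6=8 germinated seeds and 34−16=18 non-germinating seeds.

8 germinated seeds and 18 non-germinating seeds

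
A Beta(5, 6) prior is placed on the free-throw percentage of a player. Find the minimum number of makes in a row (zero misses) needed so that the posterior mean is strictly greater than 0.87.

k = 36

After k makes and 0 misses the posterior is Beta(5+k, 6), with mean (5+k)/(5+6+k).
Set (5+k)/(11+k) > 0.87 and solve: k > (0.87·11 − 5)/(1 − 0.87) = 35.154.
The smallest integer exceeding 35.154 is 36.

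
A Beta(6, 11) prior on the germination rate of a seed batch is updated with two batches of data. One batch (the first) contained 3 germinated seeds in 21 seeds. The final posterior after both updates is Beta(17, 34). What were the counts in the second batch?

8 germinated seeds and 5 non-germinating seeds

Because Beta–binomial updating is additive in the counts, the combined data contributed (α_post−α_prior, β_post−β_prior) successes and failures.
Total across both batches: 17−6=11 germinated seeds, 34−11=23 non-germinating seeds.
Subtract the first batch: 11−3=8 germinated seeds and 23−18=5 non-germinating seeds.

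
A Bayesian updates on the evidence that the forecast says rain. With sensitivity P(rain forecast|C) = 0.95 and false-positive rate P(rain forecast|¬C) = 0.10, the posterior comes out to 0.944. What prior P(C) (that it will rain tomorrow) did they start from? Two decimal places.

P(C) = 0.64

Bayes' rule in odds form gives O(C|E) = O(C)·[P(E|C)/P(E|¬C)], hence O(C) = O(C|E)/LR.
Posterior odds = 0.944/(1−0.944) = 16.8571. LR = 0.95/0.10 = 9.5000.
Prior odds = 16.8571/9.5000 = 1.7744, so P(C) = 1.7744/(1+1.7744) ≈ 0.64.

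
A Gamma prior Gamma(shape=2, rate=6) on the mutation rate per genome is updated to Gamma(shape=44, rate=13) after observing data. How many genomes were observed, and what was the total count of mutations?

n = 7 genomes with total 42 mutations

A Gamma(α, β) prior (rate parametrization) on a Poisson rate with n observations summing to S gives posterior Gamma(α+S, β+n).
Matching: Σxᵢ = 44 − 2 = 42 and n = 13 − 6 = 7.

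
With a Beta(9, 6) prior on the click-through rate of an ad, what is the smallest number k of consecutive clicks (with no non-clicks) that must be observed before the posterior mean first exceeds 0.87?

After k clicks and 0 non-clicks the posterior is Beta(9+k, 6), with mean (9+k)/(9+6+k).
Set (9+k)/(15+k) > 0.87 and solve: k > (0.87·15 − 9)/(1 − 0.87) = 31.154.
The smallest integer exceeding 31.154 is 32, and checking k=32: (41)/(47) = 0.8723 > 0.87.

k = 32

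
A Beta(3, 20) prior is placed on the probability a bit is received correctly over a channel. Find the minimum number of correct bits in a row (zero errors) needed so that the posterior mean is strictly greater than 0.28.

After k correct bits and 0 errors the posterior is Beta(3+k, 20), with mean (3+k)/(3+20+k).
Set (3+k)/(23+k) > 0.28 and solve: k > (0.28·23 − 3)/(1 − 0.28) = 4.778.
The smallest integer exceeding 4.778 is 5.

k = 5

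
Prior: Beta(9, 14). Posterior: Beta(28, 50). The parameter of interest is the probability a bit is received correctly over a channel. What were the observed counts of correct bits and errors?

19 correct bits and 36 errors

Beta is conjugate to the binomial likelihood: posterior = Beta(a+s, b+f).
So s = 28 − 9 = 19 and f = 50 − 14 = 36.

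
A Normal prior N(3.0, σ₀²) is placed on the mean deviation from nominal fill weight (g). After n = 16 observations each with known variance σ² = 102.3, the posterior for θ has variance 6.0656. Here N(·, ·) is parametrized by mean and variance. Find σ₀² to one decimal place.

σ₀² = 118.2

Posterior precision equals prior precision plus data precision: 1/σ_n² = 1/σ₀² + n/σ².
So 1/σ₀² = 1/6.0656 − 16/102.3 = 0.164864 − 0.156403 = 0.008461.
Hence σ₀² = 1/0.008461 ≈ 118.2.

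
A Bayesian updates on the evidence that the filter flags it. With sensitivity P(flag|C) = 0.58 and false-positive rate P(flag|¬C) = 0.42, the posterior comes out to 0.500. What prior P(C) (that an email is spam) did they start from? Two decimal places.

Bayes' rule in odds form gives O(C|E) = O(C)·[P(E|C)/P(E|¬C)], hence O(C) = O(C|E)/LR.
Posterior odds = 0.500/(1−0.500) = 1.0000. LR = 0.58/0.42 = 1.3810.
Prior odds = 1.0000/1.3810 = 0.7241, so P(C) = 0.7241/(1+0.7241) ≈ 0.42.

P(C) = 0.42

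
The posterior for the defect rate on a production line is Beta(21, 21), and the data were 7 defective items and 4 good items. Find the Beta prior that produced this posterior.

Under Beta–binomial conjugacy the posterior parameters are (α+s, β+f).
So α = 21 − 7 = 14 and β = 21 − 4 = 17.

Beta(14, 17)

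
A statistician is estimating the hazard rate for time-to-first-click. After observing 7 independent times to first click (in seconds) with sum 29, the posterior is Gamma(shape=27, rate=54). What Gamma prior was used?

Gamma–exponential conjugacy: posterior shape = α + n, posterior rate = β + Σtᵢ.
So α = 27 − 7 = 20 and β = 54 − 29 = 25.

Gamma(shape=20, rate=25)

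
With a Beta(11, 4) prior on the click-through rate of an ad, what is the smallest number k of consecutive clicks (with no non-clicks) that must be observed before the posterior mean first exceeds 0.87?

After k clicks and 0 non-clicks the posterior is Beta(11+k, 4), with mean (11+k)/(11+4+k).
Set (11+k)/(15+k) > 0.87 and solve: k > (0.87·15 − 11)/(1 − 0.87) = 15.769.
The smallest integer exceeding 15.769 is 16, and checking k=16: (27)/(31) = 0.8710 > 0.87.

k = 16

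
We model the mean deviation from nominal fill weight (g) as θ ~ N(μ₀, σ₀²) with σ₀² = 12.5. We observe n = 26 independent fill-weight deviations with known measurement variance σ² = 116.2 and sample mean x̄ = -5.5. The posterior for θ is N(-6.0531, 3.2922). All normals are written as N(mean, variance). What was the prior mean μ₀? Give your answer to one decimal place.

μ₀ = -7.6

The posterior mean is a precision-weighted average: μ_n = (τ₀μ₀ + τ_data·x̄)/(τ₀+τ_data), with τ₀=1/σ₀² and τ_data=n/σ².
Here τ₀ = 1/12.5 = 0.080000 and τ_data = 26/116.2 = 0.223752, so τ_n = 0.303752.
Rearranging for μ₀: μ₀ = (μ_n·τ_n − τ_data·x̄)/τ₀ = (-6.0531·0.303752 − 0.223752·-5.5) / 0.080000 = -0.608005/0.080000 ≈ -7.6.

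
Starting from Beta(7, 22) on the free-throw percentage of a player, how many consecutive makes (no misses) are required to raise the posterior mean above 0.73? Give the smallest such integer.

k = 53

After k makes and 0 misses the posterior is Beta(7+k, 22), with mean (7+k)/(7+22+k).
Set (7+k)/(29+k) > 0.73 and solve: k > (0.73·29 − 7)/(1 − 0.73) = 52.481.
The smallest integer exceeding 52.481 is 53, and checking k=53: (60)/(82) = 0.7317 > 0.73.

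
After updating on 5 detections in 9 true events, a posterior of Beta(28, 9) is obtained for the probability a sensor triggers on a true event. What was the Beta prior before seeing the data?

Under Beta–binomial conjugacy the posterior parameters are (α+s, β+f).
Subtract the data counts: 28−5=23, 9−4=5.

Beta(23, 5)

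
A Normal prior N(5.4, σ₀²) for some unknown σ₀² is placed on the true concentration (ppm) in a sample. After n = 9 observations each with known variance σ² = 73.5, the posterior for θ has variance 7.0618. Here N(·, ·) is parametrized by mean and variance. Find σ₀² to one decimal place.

For the Normal–Normal model with known σ², precisions add: τ_n = τ₀ + n/σ².
So 1/σ₀² = 1/7.0618 − 9/73.5 = 0.141607 − 0.122449 = 0.019158.
Hence σ₀² = 1/0.019158 ≈ 52.2.

σ₀² = 52.2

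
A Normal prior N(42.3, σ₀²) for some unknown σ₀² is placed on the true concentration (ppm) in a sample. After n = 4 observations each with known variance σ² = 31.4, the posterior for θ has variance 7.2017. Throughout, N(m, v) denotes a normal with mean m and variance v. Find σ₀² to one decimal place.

σ₀² = 87.2

Posterior precision equals prior precision plus data precision: 1/σ_n² = 1/σ₀² + n/σ².
So 1/σ₀² = 1/7.2017 − 4/31.4 = 0.138856 − 0.127389 = 0.011467.
Hence σ₀² = 1/0.011467 ≈ 87.2.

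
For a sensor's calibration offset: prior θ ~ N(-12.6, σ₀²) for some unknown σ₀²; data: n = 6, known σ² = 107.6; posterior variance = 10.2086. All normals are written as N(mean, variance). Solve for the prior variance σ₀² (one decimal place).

σ₀² = 23.7

Posterior precision equals prior precision plus data precision: 1/σ_n² = 1/σ₀² + n/σ².
So 1/σ₀² = 1/10.2086 − 6/107.6 = 0.097957 − 0.055762 = 0.042195.
Hence σ₀² = 1/0.042195 ≈ 23.7.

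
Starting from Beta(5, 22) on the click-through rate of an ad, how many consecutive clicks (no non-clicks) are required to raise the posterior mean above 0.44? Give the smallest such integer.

k = 13

After k clicks and 0 non-clicks the posterior is Beta(5+k, 22), with mean (5+k)/(5+22+k).
Set (5+k)/(27+k) > 0.44 and solve: k > (0.44·27 − 5)/(1 − 0.44) = 12.286.
The smallest integer exceeding 12.286 is 13, and checking k=13: (18)/(40) = 0.4500 > 0.44.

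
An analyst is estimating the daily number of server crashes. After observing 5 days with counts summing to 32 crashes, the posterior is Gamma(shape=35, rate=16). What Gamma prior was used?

Gamma–Poisson conjugacy: posterior shape = α + Σxᵢ, posterior rate = β + n.
So α = 35 − 32 = 3 and β = 16 − 5 = 11.

Gamma(shape=3, rate=11)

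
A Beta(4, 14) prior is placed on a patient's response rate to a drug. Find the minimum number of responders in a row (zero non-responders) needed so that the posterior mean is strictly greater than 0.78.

k = 46

After k responders and 0 non-responders the posterior is Beta(4+k, 14), with mean (4+k)/(4+14+k).
Set (4+k)/(18+k) > 0.78 and solve: k > (0.78·18 − 4)/(1 − 0.78) = 45.636.
The smallest integer exceeding 45.636 is 46.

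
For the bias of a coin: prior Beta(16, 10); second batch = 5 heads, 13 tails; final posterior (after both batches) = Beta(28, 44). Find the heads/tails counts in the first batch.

7 heads and 21 tails

Because Beta–binomial updating is additive in the counts, the combined data contributed (α_post−α_prior, β_post−β_prior) successes and failures.
Total across both batches: 28−16=12 heads, 44−10=34 tails.
Subtract the second batch: 12−5=7 heads and 34−13=21 tails.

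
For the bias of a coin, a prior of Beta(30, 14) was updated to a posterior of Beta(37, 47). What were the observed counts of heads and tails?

Under Beta–binomial conjugacy the posterior parameters are (α+s, β+f).
So s = 37 − 30 = 7 and f = 47 − 14 = 33.

7 heads and 33 tails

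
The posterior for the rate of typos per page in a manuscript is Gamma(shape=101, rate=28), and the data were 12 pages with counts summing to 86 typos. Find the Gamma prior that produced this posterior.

Gamma(shape=15, rate=16)

Gamma–Poisson conjugacy: posterior shape = α + Σxᵢ, posterior rate = β + n.
So α = 101 − 86 = 15 and β = 28 − 12 = 16.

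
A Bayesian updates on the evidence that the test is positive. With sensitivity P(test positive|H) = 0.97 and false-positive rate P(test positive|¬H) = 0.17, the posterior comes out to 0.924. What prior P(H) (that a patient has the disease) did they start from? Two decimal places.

P(H) = 0.68

Bayes' rule in odds form gives O(H|E) = O(H)·[P(E|H)/P(E|¬H)], hence O(H) = O(H|E)/LR.
Posterior odds = 0.924/(1−0.924) = 12.1579. LR = 0.97/0.17 = 5.7059.
Prior odds = 12.1579/5.7059 = 2.1308, so P(H) = 2.1308/(1+2.1308) ≈ 0.68.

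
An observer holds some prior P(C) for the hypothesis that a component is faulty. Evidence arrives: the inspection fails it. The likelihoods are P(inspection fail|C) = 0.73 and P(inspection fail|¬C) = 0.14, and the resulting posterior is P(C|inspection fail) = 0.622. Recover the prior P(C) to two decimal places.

Bayes' rule in odds form gives O(C|E) = O(C)·[P(E|C)/P(E|¬C)], hence O(C) = O(C|E)/LR.
Posterior odds = 0.622/(1−0.622) = 1.6455. LR = 0.73/0.14 = 5.2143.
Prior odds = 1.6455/5.2143 = 0.3156, so P(C) = 0.3156/(1+0.3156) ≈ 0.24.

P(C) = 0.24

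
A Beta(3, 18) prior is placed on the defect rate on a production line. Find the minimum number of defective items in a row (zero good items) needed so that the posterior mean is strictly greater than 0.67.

k = 34

After k defective items and 0 good items the posterior is Beta(3+k, 18), with mean (3+k)/(3+18+k).
Set (3+k)/(21+k) > 0.67 and solve: k > (0.67·21 − 3)/(1 − 0.67) = 33.545.
The smallest integer exceeding 33.545 is 34.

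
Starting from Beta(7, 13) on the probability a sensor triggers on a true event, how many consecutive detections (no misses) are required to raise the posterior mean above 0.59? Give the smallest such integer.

After k detections and 0 misses the posterior is Beta(7+k, 13), with mean (7+k)/(7+13+k).
Set (7+k)/(20+k) > 0.59 and solve: k > (0.59·20 − 7)/(1 − 0.59) = 11.707.
The smallest integer exceeding 11.707 is 12.

k = 12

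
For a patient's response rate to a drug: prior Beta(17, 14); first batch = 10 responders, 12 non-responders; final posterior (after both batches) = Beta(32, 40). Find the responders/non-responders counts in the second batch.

5 responders and 14 non-responders

Sequential conjugate updates are equivalent to a single update on the pooled data, so total successes = posterior α − prior α and total failures = posterior β − prior β.
Total across both batches: 32−17=15 responders, 40−14=26 non-responders.
Subtract the first batch: 15−10=5 responders and 26−12=14 non-responders.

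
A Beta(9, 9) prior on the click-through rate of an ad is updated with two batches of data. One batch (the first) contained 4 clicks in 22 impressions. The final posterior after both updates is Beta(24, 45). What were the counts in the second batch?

Sequential conjugate updates are equivalent to a single update on the pooled data, so total successes = posterior α − prior α and total failures = posterior β − prior β.
Total across both batches: 24−9=15 clicks, 45−9=36 non-clicks.
Subtract the first batch: 15−4=11 clicks and 36−18=18 non-clicks.

11 clicks and 18 non-clicks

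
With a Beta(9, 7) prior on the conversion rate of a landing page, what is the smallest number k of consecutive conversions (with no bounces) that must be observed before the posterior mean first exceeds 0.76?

After k conversions and 0 bounces the posterior is Beta(9+k, 7), with mean (9+k)/(9+7+k).
Set (9+k)/(16+k) > 0.76 and solve: k > (0.76·16 − 9)/(1 − 0.76) = 13.167.
The smallest integer exceeding 13.167 is 14.

k = 14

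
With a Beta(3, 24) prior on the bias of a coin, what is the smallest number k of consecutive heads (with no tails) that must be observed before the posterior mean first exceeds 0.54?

k = 26

After k heads and 0 tails the posterior is Beta(3+k, 24), with mean (3+k)/(3+24+k).
Set (3+k)/(27+k) > 0.54 and solve: k > (0.54·27 − 3)/(1 − 0.54) = 25.174.
The smallest integer exceeding 25.174 is 26, and checking k=26: (29)/(53) = 0.5472 > 0.54.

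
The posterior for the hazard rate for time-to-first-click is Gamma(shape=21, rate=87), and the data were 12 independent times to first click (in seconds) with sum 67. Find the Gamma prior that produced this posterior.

Gamma–exponential conjugacy: posterior shape = α + n, posterior rate = β + Σtᵢ.
So α = 21 − 12 = 9 and β = 87 − 67 = 20.

Gamma(shape=9, rate=20)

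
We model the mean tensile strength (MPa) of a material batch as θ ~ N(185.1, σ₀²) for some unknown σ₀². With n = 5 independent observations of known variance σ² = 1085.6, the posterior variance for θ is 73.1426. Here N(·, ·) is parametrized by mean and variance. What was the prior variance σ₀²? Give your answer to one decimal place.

σ₀² = 110.3

Posterior precision equals prior precision plus data precision: 1/σ_n² = 1/σ₀² + n/σ².
So 1/σ₀² = 1/73.1426 − 5/1085.6 = 0.013672 − 0.004606 = 0.009066.
Hence σ₀² = 1/0.009066 ≈ 110.3.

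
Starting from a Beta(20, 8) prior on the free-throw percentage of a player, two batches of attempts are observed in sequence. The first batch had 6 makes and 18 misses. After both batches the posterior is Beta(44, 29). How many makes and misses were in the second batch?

18 makes and 3 misses

Sequential conjugate updates are equivalent to a single update on the pooled data, so total successes = posterior α − prior α and total failures = posterior β − prior β.
Total across both batches: 44−20=24 makes, 29−8=21 misses.
Subtract the first batch: 24−6=18 makes and 21−18=3 misses.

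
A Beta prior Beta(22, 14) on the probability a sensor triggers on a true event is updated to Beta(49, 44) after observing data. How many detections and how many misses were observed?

A Beta(α, β) prior with s successes and f failures in binomial data gives a Beta(α+s, β+f) posterior.
So s = 49 − 22 = 27 and f = 44 − 14 = 30.

27 detections and 30 misses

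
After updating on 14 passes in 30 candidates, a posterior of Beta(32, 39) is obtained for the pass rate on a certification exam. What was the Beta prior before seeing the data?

Beta(18, 23)

Under Beta–binomial conjugacy the posterior parameters are (a+s, b+f).
So a = 32 − 14 = 18 and b = 39 − 16 = 23.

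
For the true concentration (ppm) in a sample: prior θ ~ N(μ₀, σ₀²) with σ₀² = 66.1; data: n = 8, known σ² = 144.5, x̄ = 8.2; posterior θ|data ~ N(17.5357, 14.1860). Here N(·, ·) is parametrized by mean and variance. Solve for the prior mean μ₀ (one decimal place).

With known observation variance, the Normal–Normal posterior has precision τ_n = τ₀ + n/σ² and mean μ_n = (τ₀μ₀ + (n/σ²)x̄)/τ_n.
Here τ₀ = 1/66.1 = 0.015129 and τ_data = 8/144.5 = 0.055363, so τ_n = 0.070492.
Rearranging for μ₀: μ₀ = (μ_n·τ_n − τ_data·x̄)/τ₀ = (17.5357·0.070492 − 0.055363·8.2) / 0.015129 = 0.782150/0.015129 ≈ 51.7.

μ₀ = 51.7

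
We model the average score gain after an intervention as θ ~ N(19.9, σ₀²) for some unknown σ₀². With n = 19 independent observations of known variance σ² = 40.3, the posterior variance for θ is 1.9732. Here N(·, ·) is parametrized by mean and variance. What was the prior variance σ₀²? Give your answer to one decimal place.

σ₀² = 28.3

Posterior precision equals prior precision plus data precision: 1/σ_n² = 1/σ₀² + n/σ².
So 1/σ₀² = 1/1.9732 − 19/40.3 = 0.506791 − 0.471464 = 0.035327.
Hence σ₀² = 1/0.035327 ≈ 28.3.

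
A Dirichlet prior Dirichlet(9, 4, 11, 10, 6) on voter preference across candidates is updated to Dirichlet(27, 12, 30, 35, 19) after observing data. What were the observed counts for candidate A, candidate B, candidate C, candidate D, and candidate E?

counts (18, 8, 19, 25, 13)

For a Dirichlet(α) prior with multinomial counts c, the posterior is Dirichlet(α + c) componentwise.
Counts are posterior − prior componentwise: 27−9=18, 12−4=8, 30−11=19, 35−10=25, 19−6=13.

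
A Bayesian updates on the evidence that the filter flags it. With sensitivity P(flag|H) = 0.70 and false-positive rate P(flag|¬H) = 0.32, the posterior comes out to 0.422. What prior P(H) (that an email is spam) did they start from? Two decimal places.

In odds form, posterior odds = prior odds × likelihood ratio, so prior odds = posterior odds ÷ LR.
Posterior odds = 0.422/(1−0.422) = 0.7301. LR = 0.70/0.32 = 2.1875.
Prior odds = 0.7301/2.1875 = 0.3338, so P(H) = 0.3338/(1+0.3338) ≈ 0.25.

P(H) = 0.25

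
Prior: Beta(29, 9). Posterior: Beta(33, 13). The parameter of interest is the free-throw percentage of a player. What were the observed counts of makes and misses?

4 makes and 4 misses

A Beta(α, β) prior with s successes and f failures in binomial data gives a Beta(α+s, β+f) posterior.
Match parameters: s=33−29=4, f=13−9=4.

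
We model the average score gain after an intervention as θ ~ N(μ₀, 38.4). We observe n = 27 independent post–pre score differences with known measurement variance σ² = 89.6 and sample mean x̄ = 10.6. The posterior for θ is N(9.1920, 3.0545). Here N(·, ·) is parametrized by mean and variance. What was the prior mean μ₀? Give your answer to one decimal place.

With known observation variance, the Normal–Normal posterior has precision τ_n = τ₀ + n/σ² and mean μ_n = (τ₀μ₀ + (n/σ²)x̄)/τ_n.
Here τ₀ = 1/38.4 = 0.026042 and τ_data = 27/89.6 = 0.301339, so τ_n = 0.327381.
Rearranging for μ₀: μ₀ = (μ_n·τ_n − τ_data·x̄)/τ₀ = (9.1920·0.327381 − 0.301339·10.6) / 0.026042 = -0.184907/0.026042 ≈ -7.1.

μ₀ = -7.1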